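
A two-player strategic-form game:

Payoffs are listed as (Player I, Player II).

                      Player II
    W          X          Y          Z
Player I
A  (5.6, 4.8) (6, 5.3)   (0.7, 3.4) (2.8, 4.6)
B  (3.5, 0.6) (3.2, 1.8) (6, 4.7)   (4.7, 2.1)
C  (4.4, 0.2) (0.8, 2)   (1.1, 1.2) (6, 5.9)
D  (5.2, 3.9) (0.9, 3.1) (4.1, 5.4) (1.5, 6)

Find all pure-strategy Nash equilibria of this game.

Player I against W: payoffs 5.6, 3.5, 4.4, 5.2 → best response A.
Player I against X: payoffs 6, 3.2, 0.8, 0.9 → best response A.
Player I against Y: payoffs 0.7, 6, 1.1, 4.1 → best response B.
Player I against Z: payoffs 2.8, 4.7, 6, 1.5 → best response C.
Player II against A: payoffs 4.8, 5.3, 3.4, 4.6 → best response X.
Player II against B: payoffs 0.6, 1.8, 4.7, 2.1 → best response Y.
Player II against C: payoffs 0.2, 2, 1.2, 5.9 → best response Z.
Player II against D: payoffs 3.9, 3.1, 5.4, 6 → best response Z.
Mutual best responses: (A, X); (B, Y); (C, Z).

(A, X) and (B, Y) and (C, Z)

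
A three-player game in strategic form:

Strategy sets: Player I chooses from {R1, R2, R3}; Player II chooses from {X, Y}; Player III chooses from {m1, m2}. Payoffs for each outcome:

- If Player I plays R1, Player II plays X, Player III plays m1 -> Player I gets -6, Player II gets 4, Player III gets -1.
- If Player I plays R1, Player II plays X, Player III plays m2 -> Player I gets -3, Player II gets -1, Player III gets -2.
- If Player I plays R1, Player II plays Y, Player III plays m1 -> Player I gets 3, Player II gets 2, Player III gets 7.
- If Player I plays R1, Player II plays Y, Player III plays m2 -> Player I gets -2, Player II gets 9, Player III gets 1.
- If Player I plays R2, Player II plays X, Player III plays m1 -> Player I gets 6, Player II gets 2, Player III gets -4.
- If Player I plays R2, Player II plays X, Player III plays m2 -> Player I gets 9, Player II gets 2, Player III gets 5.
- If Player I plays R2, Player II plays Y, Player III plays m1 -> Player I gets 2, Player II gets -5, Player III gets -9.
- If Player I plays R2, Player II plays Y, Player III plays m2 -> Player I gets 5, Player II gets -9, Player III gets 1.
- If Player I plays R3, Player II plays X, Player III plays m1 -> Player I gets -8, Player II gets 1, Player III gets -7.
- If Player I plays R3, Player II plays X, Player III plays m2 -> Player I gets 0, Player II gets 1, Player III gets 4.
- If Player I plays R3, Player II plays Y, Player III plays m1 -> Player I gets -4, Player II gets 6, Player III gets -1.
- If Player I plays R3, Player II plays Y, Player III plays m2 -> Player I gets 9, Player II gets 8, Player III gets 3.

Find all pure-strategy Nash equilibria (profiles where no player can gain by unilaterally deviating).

(R1, X, m1): Player I can switch to R2 (-6 → 6). Not NE.
(R1, X, m2): Player I can switch to R2 (-3 → 9). Not NE.
(R1, Y, m1): Player II can switch to X (2 → 4). Not NE.
(R1, Y, m2): Player I can switch to R2 (-2 → 5). Not NE.
(R2, X, m1): Player III can switch to m2 (-4 → 5). Not NE.
(R2, X, m2): Player I gets 9, best alternative 0; Player II gets 2, best alternative -9; Player III gets 5, best alternative -4. No profitable deviation — NE.
(R2, Y, m1): Player I can switch to R1 (2 → 3). Not NE.
(R2, Y, m2): Player I can switch to R3 (5 → 9). Not NE.
(R3, X, m1): Player I can switch to R1 (-8 → -6). Not NE.
(R3, X, m2): Player I can switch to R2 (0 → 9). Not NE.
(R3, Y, m1): Player I can switch to R1 (-4 → 3). Not NE.
(R3, Y, m2): Player I gets 9, best alternative 5; Player II gets 8, best alternative 1; Player III gets 3, best alternative -1. No profitable deviation — NE.

Pure-strategy Nash equilibria: (R2, X, m2), (R3, Y, m2)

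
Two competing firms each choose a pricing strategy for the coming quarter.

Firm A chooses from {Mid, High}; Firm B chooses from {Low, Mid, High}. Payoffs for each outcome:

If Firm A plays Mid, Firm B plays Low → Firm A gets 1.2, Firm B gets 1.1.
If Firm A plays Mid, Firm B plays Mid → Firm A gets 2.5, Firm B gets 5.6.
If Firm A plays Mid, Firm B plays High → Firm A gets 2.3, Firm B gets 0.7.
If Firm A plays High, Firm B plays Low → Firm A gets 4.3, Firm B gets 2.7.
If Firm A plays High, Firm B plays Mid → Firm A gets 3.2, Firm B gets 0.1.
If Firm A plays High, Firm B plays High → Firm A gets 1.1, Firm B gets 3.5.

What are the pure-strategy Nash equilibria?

There is no pure-strategy Nash equilibrium.

For each strategy profile, look for a profitable unilateral deviation.
(Mid, Low): Firm A can switch to High (1.2 → 4.3). Not NE.
(Mid, Mid): Firm A can switch to High (2.5 → 3.2). Not NE.
(Mid, High): Firm B can switch to Low (0.7 → 1.1). Not NE.
(High, Low): Firm B can switch to High (2.7 → 3.5). Not NE.
(High, Mid): Firm B can switch to Low (0.1 → 2.7). Not NE.
(High, High): Firm A can switch to Mid (1.1 → 2.3). Not NE.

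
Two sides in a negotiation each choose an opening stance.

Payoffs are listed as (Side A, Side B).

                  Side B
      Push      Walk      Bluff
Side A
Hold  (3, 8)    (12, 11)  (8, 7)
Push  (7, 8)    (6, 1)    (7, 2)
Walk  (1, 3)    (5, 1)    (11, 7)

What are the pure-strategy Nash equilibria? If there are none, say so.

(Hold, Walk), (Push, Push), (Walk, Bluff)

Mark each player's best response to every combination of opponents' strategies; a profile where every player is best-responding is a pure Nash equilibrium.
Side A against Push: payoffs 3, 7, 1 → best response Push.
Side A against Walk: payoffs 12, 6, 5 → best response Hold.
Side A against Bluff: payoffs 8, 7, 11 → best response Walk.
Side B against Hold: payoffs 8, 11, 7 → best response Walk.
Side B against Push: payoffs 8, 1, 2 → best response Push.
Side B against Walk: payoffs 3, 1, 7 → best response Bluff.
Mutual best responses: (Hold, Walk); (Push, Push); (Walk, Bluff).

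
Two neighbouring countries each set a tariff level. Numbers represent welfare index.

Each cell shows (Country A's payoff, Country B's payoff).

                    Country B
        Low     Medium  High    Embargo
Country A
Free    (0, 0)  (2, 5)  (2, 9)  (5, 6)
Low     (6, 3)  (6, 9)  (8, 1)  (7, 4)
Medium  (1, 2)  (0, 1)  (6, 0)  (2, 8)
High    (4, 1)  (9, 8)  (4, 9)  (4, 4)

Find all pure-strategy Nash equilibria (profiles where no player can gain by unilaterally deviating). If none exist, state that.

none

(Free, Low): Country A can switch to Low (0 → 6). Not NE.
(Free, Medium): Country A can switch to Low (2 → 6). Not NE.
(Free, High): Country A can switch to Low (2 → 8). Not NE.
(Free, Embargo): Country A can switch to Low (5 → 7). Not NE.
(Low, Low): Country B can switch to Medium (3 → 9). Not NE.
(Low, Medium): Country A can switch to High (6 → 9). Not NE.
(Low, High): Country B can switch to Low (1 → 3). Not NE.
(Low, Embargo): Country B can switch to Medium (4 → 9). Not NE.
(The remaining 8 profiles each have a profitable deviation by the same check.)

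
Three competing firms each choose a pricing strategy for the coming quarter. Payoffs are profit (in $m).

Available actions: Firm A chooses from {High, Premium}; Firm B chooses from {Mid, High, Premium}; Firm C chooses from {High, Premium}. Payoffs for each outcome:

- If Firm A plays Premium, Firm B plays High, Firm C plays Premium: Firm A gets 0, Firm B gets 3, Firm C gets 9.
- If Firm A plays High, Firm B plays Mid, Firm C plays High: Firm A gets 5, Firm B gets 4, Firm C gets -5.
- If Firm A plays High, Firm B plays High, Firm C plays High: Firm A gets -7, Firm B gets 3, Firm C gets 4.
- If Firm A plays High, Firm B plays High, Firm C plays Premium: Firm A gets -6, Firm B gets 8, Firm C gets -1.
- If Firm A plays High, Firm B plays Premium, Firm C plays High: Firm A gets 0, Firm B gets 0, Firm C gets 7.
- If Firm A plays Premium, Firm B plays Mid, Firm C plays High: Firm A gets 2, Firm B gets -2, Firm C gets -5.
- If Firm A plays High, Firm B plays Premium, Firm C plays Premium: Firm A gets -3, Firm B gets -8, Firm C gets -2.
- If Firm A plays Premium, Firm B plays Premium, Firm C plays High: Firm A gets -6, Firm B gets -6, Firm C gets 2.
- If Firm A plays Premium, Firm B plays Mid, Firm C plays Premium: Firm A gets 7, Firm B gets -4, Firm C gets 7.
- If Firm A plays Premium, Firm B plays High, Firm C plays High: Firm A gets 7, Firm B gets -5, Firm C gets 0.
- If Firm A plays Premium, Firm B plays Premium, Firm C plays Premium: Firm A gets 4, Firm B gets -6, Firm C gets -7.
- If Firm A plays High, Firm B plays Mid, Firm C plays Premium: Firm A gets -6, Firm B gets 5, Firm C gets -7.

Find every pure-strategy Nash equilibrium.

The pure Nash equilibria are (High, Mid, High); (Premium, High, Premium).

(High, Mid, High): Firm A gets 5, best alternative 2; Firm B gets 4, best alternative 3; Firm C gets -5, best alternative -7. No profitable deviation — NE.
(High, Mid, Premium): Firm A can switch to Premium (-6 → 7). Not NE.
(High, High, High): Firm A can switch to Premium (-7 → 7). Not NE.
(High, High, Premium): Firm A can switch to Premium (-6 → 0). Not NE.
(High, Premium, High): Firm B can switch to Mid (0 → 4). Not NE.
(High, Premium, Premium): Firm A can switch to Premium (-3 → 4). Not NE.
(Premium, Mid, High): Firm A can switch to High (2 → 5). Not NE.
(Premium, Mid, Premium): Firm B can switch to High (-4 → 3). Not NE.
(Premium, High, High): Firm B can switch to Mid (-5 → -2). Not NE.
(Premium, High, Premium): Firm A gets 0, best alternative -6; Firm B gets 3, best alternative -4; Firm C gets 9, best alternative 0. No profitable deviation — NE.
(Premium, Premium, High): Firm A can switch to High (-6 → 0). Not NE.
(Premium, Premium, Premium): Firm B can switch to Mid (-6 → -4). Not NE.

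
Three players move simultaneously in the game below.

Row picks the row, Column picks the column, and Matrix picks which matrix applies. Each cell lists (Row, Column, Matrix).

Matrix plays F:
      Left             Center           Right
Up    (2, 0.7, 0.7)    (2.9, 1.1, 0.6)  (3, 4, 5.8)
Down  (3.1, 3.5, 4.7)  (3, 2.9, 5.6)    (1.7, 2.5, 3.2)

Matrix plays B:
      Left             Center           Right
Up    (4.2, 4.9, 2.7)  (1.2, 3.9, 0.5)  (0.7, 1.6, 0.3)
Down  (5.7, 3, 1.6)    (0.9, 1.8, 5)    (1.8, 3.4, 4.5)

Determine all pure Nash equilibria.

(Up, Right, F), (Down, Left, F), (Down, Right, B)

Row against (Left, F): payoffs 2, 3.1 → best response Down.
Row against (Left, B): payoffs 4.2, 5.7 → best response Down.
Row against (Center, F): payoffs 2.9, 3 → best response Down.
Row against (Center, B): payoffs 1.2, 0.9 → best response Up.
Row against (Right, F): payoffs 3, 1.7 → best response Up.
Row against (Right, B): payoffs 0.7, 1.8 → best response Down.
Column against (Up, F): payoffs 0.7, 1.1, 4 → best response Right.
Column against (Up, B): payoffs 4.9, 3.9, 1.6 → best response Left.
Column against (Down, F): payoffs 3.5, 2.9, 2.5 → best response Left.
Column against (Down, B): payoffs 3, 1.8, 3.4 → best response Right.
Matrix against (Up, Left): payoffs 0.7, 2.7 → best response B.
Matrix against (Up, Center): payoffs 0.6, 0.5 → best response F.
Matrix against (Up, Right): payoffs 5.8, 0.3 → best response F.
Matrix against (Down, Left): payoffs 4.7, 1.6 → best response F.
Matrix against (Down, Center): payoffs 5.6, 5 → best response F.
Matrix against (Down, Right): payoffs 3.2, 4.5 → best response B.
Mutual best responses: (Up, Right, F); (Down, Left, F); (Down, Right, B).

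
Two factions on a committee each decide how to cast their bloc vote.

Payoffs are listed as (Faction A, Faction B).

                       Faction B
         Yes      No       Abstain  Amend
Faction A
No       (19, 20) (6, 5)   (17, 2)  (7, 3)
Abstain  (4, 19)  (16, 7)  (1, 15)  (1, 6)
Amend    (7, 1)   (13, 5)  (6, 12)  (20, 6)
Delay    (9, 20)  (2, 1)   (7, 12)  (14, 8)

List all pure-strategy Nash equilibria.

(No, Yes): Faction A gets 19, best alternative 9; Faction B gets 20, best alternative 5. No profitable deviation — NE.
(No, No): Faction A can switch to Abstain (6 → 16). Not NE.
(No, Abstain): Faction B can switch to Yes (2 → 20). Not NE.
(No, Amend): Faction A can switch to Amend (7 → 20). Not NE.
(Abstain, Yes): Faction A can switch to No (4 → 19). Not NE.
(Abstain, No): Faction B can switch to Yes (7 → 19). Not NE.
(Abstain, Abstain): Faction A can switch to No (1 → 17). Not NE.
(Abstain, Amend): Faction A can switch to No (1 → 7). Not NE.
(Amend, Yes): Faction A can switch to No (7 → 19). Not NE.
(Amend, No): Faction A can switch to Abstain (13 → 16). Not NE.
(Amend, Abstain): Faction A can switch to No (6 → 17). Not NE.
(Amend, Amend): Faction B can switch to Abstain (6 → 12). Not NE.
(Delay, Yes): Faction A can switch to No (9 → 19). Not NE.
(The remaining 3 profiles each have a profitable deviation by the same check.)

Pure NE: (No, Yes)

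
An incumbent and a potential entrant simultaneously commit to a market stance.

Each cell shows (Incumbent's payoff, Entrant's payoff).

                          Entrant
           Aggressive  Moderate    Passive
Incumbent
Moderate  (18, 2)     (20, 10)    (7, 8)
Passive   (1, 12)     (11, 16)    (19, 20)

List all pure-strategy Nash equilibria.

Pure-strategy Nash equilibria: (Moderate, Moderate) and (Passive, Passive)

Incumbent against Aggressive: payoffs 18, 1 → best response Moderate.
Incumbent against Moderate: payoffs 20, 11 → best response Moderate.
Incumbent against Passive: payoffs 7, 19 → best response Passive.
Entrant against Moderate: payoffs 2, 10, 8 → best response Moderate.
Entrant against Passive: payoffs 12, 16, 20 → best response Passive.
Mutual best responses: (Moderate, Moderate); (Passive, Passive).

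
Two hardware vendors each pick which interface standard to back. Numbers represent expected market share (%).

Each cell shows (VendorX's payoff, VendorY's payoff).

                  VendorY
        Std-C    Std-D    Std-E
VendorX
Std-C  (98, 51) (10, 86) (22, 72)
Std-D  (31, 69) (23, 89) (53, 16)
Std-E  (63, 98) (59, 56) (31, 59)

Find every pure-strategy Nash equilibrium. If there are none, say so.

VendorX against Std-C: payoffs 98, 31, 63 → best response Std-C.
VendorX against Std-D: payoffs 10, 23, 59 → best response Std-E.
VendorX against Std-E: payoffs 22, 53, 31 → best response Std-D.
VendorY against Std-C: payoffs 51, 86, 72 → best response Std-D.
VendorY against Std-D: payoffs 69, 89, 16 → best response Std-D.
VendorY against Std-E: payoffs 98, 56, 59 → best response Std-C.
No profile is a mutual best response for all players.

none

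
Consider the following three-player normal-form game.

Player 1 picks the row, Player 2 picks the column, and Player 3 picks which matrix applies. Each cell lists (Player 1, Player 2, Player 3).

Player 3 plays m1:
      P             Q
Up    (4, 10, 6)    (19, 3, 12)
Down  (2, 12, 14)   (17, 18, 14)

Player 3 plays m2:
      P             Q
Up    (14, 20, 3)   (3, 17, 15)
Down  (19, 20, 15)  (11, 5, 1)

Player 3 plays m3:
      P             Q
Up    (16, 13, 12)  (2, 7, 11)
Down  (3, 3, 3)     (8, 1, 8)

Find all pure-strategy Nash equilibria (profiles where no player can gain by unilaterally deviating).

Player 1 against (P, m1): payoffs 4, 2 → best response Up.
Player 1 against (P, m2): payoffs 14, 19 → best response Down.
Player 1 against (P, m3): payoffs 16, 3 → best response Up.
Player 1 against (Q, m1): payoffs 19, 17 → best response Up.
Player 1 against (Q, m2): payoffs 3, 11 → best response Down.
Player 1 against (Q, m3): payoffs 2, 8 → best response Down.
Player 2 against (Up, m1): payoffs 10, 3 → best response P.
Player 2 against (Up, m2): payoffs 20, 17 → best response P.
Player 2 against (Up, m3): payoffs 13, 7 → best response P.
Player 2 against (Down, m1): payoffs 12, 18 → best response Q.
Player 2 against (Down, m2): payoffs 20, 5 → best response P.
Player 2 against (Down, m3): payoffs 3, 1 → best response P.
Player 3 against (Up, P): payoffs 6, 3, 12 → best response m3.
Player 3 against (Up, Q): payoffs 12, 15, 11 → best response m2.
Player 3 against (Down, P): payoffs 14, 15, 3 → best response m2.
Player 3 against (Down, Q): payoffs 14, 1, 8 → best response m1.
Mutual best responses: (Up, P, m3); (Down, P, m2).

(Up, P, m3), (Down, P, m2)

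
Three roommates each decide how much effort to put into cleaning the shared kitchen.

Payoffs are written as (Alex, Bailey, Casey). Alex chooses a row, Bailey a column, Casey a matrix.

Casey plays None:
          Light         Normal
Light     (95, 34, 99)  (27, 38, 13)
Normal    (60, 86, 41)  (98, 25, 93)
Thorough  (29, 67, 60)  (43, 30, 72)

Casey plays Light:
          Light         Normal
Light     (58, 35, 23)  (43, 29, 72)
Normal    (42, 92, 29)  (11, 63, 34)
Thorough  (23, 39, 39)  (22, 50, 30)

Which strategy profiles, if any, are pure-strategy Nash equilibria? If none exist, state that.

There is no pure-strategy Nash equilibrium.

(Light, Light, None): Bailey can switch to Normal (34 → 38). Not NE.
(Light, Light, Light): Casey can switch to None (23 → 99). Not NE.
(Light, Normal, None): Alex can switch to Normal (27 → 98). Not NE.
(Light, Normal, Light): Bailey can switch to Light (29 → 35). Not NE.
(Normal, Light, None): Alex can switch to Light (60 → 95). Not NE.
(Normal, Light, Light): Alex can switch to Light (42 → 58). Not NE.
(Normal, Normal, None): Bailey can switch to Light (25 → 86). Not NE.
(Normal, Normal, Light): Alex can switch to Light (11 → 43). Not NE.
(The remaining 4 profiles each have a profitable deviation by the same check.)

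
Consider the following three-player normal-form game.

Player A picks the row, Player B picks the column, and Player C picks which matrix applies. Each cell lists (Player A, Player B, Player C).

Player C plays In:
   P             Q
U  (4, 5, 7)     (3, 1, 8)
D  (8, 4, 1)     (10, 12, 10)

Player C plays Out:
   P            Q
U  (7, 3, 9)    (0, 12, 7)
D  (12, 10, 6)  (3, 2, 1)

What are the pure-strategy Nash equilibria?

Player A against (P, In): payoffs 4, 8 → best response D.
Player A against (P, Out): payoffs 7, 12 → best response D.
Player A against (Q, In): payoffs 3, 10 → best response D.
Player A against (Q, Out): payoffs 0, 3 → best response D.
Player B against (U, In): payoffs 5, 1 → best response P.
Player B against (U, Out): payoffs 3, 12 → best response Q.
Player B against (D, In): payoffs 4, 12 → best response Q.
Player B against (D, Out): payoffs 10, 2 → best response P.
Player C against (U, P): payoffs 7, 9 → best response Out.
Player C against (U, Q): payoffs 8, 7 → best response In.
Player C against (D, P): payoffs 1, 6 → best response Out.
Player C against (D, Q): payoffs 10, 1 → best response In.
Mutual best responses: (D, P, Out); (D, Q, In).

The pure Nash equilibria are (D, P, Out), (D, Q, In).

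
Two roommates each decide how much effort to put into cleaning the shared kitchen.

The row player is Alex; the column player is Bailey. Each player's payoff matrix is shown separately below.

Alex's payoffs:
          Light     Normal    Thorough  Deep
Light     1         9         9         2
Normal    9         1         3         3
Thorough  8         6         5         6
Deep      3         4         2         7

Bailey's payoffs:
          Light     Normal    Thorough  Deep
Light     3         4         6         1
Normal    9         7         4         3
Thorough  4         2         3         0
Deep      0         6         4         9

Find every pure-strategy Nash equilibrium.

(Light, Thorough) and (Normal, Light) and (Deep, Deep)

Mark each player's best response to every combination of opponents' strategies; a profile where every player is best-responding is a pure Nash equilibrium.
Alex against Light: payoffs 1, 9, 8, 3 → best response Normal.
Alex against Normal: payoffs 9, 1, 6, 4 → best response Light.
Alex against Thorough: payoffs 9, 3, 5, 2 → best response Light.
Alex against Deep: payoffs 2, 3, 6, 7 → best response Deep.
Bailey against Light: payoffs 3, 4, 6, 1 → best response Thorough.
Bailey against Normal: payoffs 9, 7, 4, 3 → best response Light.
Bailey against Thorough: payoffs 4, 2, 3, 0 → best response Light.
Bailey against Deep: payoffs 0, 6, 4, 9 → best response Deep.
Mutual best responses: (Light, Thorough); (Normal, Light); (Deep, Deep).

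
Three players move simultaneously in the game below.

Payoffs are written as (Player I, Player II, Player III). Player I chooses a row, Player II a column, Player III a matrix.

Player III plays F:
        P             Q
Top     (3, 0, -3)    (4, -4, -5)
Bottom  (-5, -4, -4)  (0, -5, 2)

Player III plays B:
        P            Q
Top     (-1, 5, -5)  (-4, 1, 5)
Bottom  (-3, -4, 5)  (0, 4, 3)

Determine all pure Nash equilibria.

For each strategy profile, look for a profitable unilateral deviation.
(Top, P, F): Player I gets 3, best alternative -5; Player II gets 0, best alternative -4; Player III gets -3, best alternative -5. No profitable deviation — NE.
(Top, P, B): Player III can switch to F (-5 → -3). Not NE.
(Top, Q, F): Player II can switch to P (-4 → 0). Not NE.
(Top, Q, B): Player I can switch to Bottom (-4 → 0). Not NE.
(Bottom, P, F): Player I can switch to Top (-5 → 3). Not NE.
(Bottom, P, B): Player I can switch to Top (-3 → -1). Not NE.
(Bottom, Q, F): Player I can switch to Top (0 → 4). Not NE.
(Bottom, Q, B): Player I gets 0, best alternative -4; Player II gets 4, best alternative -4; Player III gets 3, best alternative 2. No profitable deviation — NE.

Pure-strategy Nash equilibria: (Top, P, F), (Bottom, Q, B)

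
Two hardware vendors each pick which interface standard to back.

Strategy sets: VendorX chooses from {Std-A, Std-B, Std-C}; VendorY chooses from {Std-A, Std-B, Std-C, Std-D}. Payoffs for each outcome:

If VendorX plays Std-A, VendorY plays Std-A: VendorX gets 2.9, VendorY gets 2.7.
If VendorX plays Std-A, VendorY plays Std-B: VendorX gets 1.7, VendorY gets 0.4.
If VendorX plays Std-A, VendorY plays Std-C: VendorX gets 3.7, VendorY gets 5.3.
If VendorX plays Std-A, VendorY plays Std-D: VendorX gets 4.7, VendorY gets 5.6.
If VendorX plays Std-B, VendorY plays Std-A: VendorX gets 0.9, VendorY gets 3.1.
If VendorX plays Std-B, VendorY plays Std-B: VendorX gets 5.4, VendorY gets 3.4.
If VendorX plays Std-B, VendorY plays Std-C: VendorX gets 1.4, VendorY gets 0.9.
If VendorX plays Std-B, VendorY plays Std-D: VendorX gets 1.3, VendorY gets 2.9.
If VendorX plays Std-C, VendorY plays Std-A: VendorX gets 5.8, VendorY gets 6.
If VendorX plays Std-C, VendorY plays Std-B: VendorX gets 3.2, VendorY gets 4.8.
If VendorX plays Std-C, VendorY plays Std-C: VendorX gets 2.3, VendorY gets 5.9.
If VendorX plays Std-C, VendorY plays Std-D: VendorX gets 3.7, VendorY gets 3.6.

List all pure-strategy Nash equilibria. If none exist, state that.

VendorX against Std-A: payoffs 2.9, 0.9, 5.8 → best response Std-C.
VendorX against Std-B: payoffs 1.7, 5.4, 3.2 → best response Std-B.
VendorX against Std-C: payoffs 3.7, 1.4, 2.3 → best response Std-A.
VendorX against Std-D: payoffs 4.7, 1.3, 3.7 → best response Std-A.
VendorY against Std-A: payoffs 2.7, 0.4, 5.3, 5.6 → best response Std-D.
VendorY against Std-B: payoffs 3.1, 3.4, 0.9, 2.9 → best response Std-B.
VendorY against Std-C: payoffs 6, 4.8, 5.9, 3.6 → best response Std-A.
Mutual best responses: (Std-A, Std-D); (Std-B, Std-B); (Std-C, Std-A).

The pure Nash equilibria are (Std-A, Std-D) and (Std-B, Std-B) and (Std-C, Std-A).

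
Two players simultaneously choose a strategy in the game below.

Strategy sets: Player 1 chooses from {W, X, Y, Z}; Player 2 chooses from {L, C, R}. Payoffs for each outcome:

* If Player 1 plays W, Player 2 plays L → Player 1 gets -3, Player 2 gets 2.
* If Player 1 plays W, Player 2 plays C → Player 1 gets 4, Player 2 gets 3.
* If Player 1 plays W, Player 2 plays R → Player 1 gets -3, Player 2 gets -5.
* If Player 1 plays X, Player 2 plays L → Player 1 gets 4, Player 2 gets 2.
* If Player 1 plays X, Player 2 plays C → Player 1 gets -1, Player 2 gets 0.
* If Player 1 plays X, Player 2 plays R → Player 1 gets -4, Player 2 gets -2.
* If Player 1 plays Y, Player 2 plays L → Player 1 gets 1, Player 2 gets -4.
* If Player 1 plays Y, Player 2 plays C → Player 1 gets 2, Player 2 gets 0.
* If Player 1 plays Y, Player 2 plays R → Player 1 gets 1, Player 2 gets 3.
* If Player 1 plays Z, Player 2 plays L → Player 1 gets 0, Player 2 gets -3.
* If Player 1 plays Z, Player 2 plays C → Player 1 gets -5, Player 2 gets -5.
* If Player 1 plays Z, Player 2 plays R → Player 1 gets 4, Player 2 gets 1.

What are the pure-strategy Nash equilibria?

(W, L): Player 1 can switch to X (-3 → 4). Not NE.
(W, C): Player 1 gets 4, best alternative 2; Player 2 gets 3, best alternative 2. No profitable deviation — NE.
(W, R): Player 1 can switch to Y (-3 → 1). Not NE.
(X, L): Player 1 gets 4, best alternative 1; Player 2 gets 2, best alternative 0. No profitable deviation — NE.
(X, C): Player 1 can switch to W (-1 → 4). Not NE.
(X, R): Player 1 can switch to W (-4 → -3). Not NE.
(Y, L): Player 1 can switch to X (1 → 4). Not NE.
(Y, C): Player 1 can switch to W (2 → 4). Not NE.
(Y, R): Player 1 can switch to Z (1 → 4). Not NE.
(Z, L): Player 1 can switch to X (0 → 4). Not NE.
(Z, C): Player 1 can switch to W (-5 → 4). Not NE.
(Z, R): Player 1 gets 4, best alternative 1; Player 2 gets 1, best alternative -3. No profitable deviation — NE.

Pure-strategy Nash equilibria: (W, C) and (X, L) and (Z, R)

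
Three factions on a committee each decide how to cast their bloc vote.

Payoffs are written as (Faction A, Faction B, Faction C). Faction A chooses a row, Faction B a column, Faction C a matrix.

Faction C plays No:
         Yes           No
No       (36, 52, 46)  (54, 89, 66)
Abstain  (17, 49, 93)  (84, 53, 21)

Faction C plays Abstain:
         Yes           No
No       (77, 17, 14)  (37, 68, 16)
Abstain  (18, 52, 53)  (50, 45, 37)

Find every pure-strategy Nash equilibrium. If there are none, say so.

There is no pure-strategy Nash equilibrium.

Mark each player's best response to every combination of opponents' strategies; a profile where every player is best-responding is a pure Nash equilibrium.
Faction A against (Yes, No): payoffs 36, 17 → best response No.
Faction A against (Yes, Abstain): payoffs 77, 18 → best response No.
Faction A against (No, No): payoffs 54, 84 → best response Abstain.
Faction A against (No, Abstain): payoffs 37, 50 → best response Abstain.
Faction B against (No, No): payoffs 52, 89 → best response No.
Faction B against (No, Abstain): payoffs 17, 68 → best response No.
Faction B against (Abstain, No): payoffs 49, 53 → best response No.
Faction B against (Abstain, Abstain): payoffs 52, 45 → best response Yes.
Faction C against (No, Yes): payoffs 46, 14 → best response No.
Faction C against (No, No): payoffs 66, 16 → best response No.
Faction C against (Abstain, Yes): payoffs 93, 53 → best response No.
Faction C against (Abstain, No): payoffs 21, 37 → best response Abstain.
No profile is a mutual best response for all players.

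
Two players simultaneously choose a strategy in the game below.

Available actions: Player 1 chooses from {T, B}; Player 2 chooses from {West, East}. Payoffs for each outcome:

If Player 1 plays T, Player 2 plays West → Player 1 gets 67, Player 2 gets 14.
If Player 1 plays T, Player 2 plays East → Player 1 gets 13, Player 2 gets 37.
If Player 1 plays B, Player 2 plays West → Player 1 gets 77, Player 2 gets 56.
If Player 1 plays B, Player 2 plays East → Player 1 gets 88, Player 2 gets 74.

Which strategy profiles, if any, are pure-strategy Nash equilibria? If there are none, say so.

(T, West): Player 1 can switch to B (67 → 77). Not NE.
(T, East): Player 1 can switch to B (13 → 88). Not NE.
(B, West): Player 2 can switch to East (56 → 74). Not NE.
(B, East): Player 1 gets 88, best alternative 13; Player 2 gets 74, best alternative 56. No profitable deviation — NE.

Pure NE: (B, East)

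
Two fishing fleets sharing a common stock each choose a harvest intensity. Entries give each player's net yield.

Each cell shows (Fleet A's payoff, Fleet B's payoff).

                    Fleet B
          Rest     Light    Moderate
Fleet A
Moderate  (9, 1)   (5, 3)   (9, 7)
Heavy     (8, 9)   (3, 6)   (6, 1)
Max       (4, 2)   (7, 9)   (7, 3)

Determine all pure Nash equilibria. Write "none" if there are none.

The pure Nash equilibria are (Moderate, Moderate), (Max, Light).

(Moderate, Rest): Fleet B can switch to Light (1 → 3). Not NE.
(Moderate, Light): Fleet A can switch to Max (5 → 7). Not NE.
(Moderate, Moderate): Fleet A gets 9, best alternative 7; Fleet B gets 7, best alternative 3. No profitable deviation — NE.
(Heavy, Rest): Fleet A can switch to Moderate (8 → 9). Not NE.
(Heavy, Light): Fleet A can switch to Moderate (3 → 5). Not NE.
(Heavy, Moderate): Fleet A can switch to Moderate (6 → 9). Not NE.
(Max, Rest): Fleet A can switch to Moderate (4 → 9). Not NE.
(Max, Light): Fleet A gets 7, best alternative 5; Fleet B gets 9, best alternative 3. No profitable deviation — NE.
(The remaining 1 profile has a profitable deviation by the same check.)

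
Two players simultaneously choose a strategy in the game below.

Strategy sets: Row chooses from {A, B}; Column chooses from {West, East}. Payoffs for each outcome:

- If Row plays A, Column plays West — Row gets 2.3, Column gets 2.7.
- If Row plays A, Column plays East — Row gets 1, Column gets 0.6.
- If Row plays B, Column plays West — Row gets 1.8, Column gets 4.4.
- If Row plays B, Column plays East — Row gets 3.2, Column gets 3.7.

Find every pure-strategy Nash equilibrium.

Row against West: payoffs 2.3, 1.8 → best response A.
Row against East: payoffs 1, 3.2 → best response B.
Column against A: payoffs 2.7, 0.6 → best response West.
Column against B: payoffs 4.4, 3.7 → best response West.
Mutual best responses: (A, West).

(A, West)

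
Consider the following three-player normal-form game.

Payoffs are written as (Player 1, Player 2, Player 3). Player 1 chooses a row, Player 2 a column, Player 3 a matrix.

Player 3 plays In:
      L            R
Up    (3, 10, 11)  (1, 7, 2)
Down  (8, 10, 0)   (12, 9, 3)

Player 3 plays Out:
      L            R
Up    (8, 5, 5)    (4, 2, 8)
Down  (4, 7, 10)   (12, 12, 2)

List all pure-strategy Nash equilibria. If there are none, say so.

Player 1 against (L, In): payoffs 3, 8 → best response Down.
Player 1 against (L, Out): payoffs 8, 4 → best response Up.
Player 1 against (R, In): payoffs 1, 12 → best response Down.
Player 1 against (R, Out): payoffs 4, 12 → best response Down.
Player 2 against (Up, In): payoffs 10, 7 → best response L.
Player 2 against (Up, Out): payoffs 5, 2 → best response L.
Player 2 against (Down, In): payoffs 10, 9 → best response L.
Player 2 against (Down, Out): payoffs 7, 12 → best response R.
Player 3 against (Up, L): payoffs 11, 5 → best response In.
Player 3 against (Up, R): payoffs 2, 8 → best response Out.
Player 3 against (Down, L): payoffs 0, 10 → best response Out.
Player 3 against (Down, R): payoffs 3, 2 → best response In.
No profile is a mutual best response for all players.

This game has no pure Nash equilibrium.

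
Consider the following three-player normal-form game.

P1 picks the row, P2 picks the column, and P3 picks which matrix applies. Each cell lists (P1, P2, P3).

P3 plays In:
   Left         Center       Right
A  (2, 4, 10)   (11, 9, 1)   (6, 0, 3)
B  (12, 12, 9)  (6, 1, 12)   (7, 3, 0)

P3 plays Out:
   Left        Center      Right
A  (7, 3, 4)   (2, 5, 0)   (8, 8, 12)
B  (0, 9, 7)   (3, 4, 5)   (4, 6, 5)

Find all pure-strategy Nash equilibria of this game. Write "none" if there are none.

Pure-strategy Nash equilibria: (A, Center, In) and (A, Right, Out) and (B, Left, In)

P1 against (Left, In): payoffs 2, 12 → best response B.
P1 against (Left, Out): payoffs 7, 0 → best response A.
P1 against (Center, In): payoffs 11, 6 → best response A.
P1 against (Center, Out): payoffs 2, 3 → best response B.
P1 against (Right, In): payoffs 6, 7 → best response B.
P1 against (Right, Out): payoffs 8, 4 → best response A.
P2 against (A, In): payoffs 4, 9, 0 → best response Center.
P2 against (A, Out): payoffs 3, 5, 8 → best response Right.
P2 against (B, In): payoffs 12, 1, 3 → best response Left.
P2 against (B, Out): payoffs 9, 4, 6 → best response Left.
P3 against (A, Left): payoffs 10, 4 → best response In.
P3 against (A, Center): payoffs 1, 0 → best response In.
P3 against (A, Right): payoffs 3, 12 → best response Out.
P3 against (B, Left): payoffs 9, 7 → best response In.
P3 against (B, Center): payoffs 12, 5 → best response In.
P3 against (B, Right): payoffs 0, 5 → best response Out.
Mutual best responses: (A, Center, In); (A, Right, Out); (B, Left, In).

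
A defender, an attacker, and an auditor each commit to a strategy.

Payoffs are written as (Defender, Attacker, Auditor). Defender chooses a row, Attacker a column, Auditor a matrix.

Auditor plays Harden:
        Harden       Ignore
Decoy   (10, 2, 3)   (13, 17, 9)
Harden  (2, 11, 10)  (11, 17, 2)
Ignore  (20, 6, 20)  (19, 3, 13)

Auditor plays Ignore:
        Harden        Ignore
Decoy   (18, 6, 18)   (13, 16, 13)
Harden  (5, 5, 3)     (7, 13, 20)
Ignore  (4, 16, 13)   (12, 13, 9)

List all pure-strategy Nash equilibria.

Defender against (Harden, Harden): payoffs 10, 2, 20 → best response Ignore.
Defender against (Harden, Ignore): payoffs 18, 5, 4 → best response Decoy.
Defender against (Ignore, Harden): payoffs 13, 11, 19 → best response Ignore.
Defender against (Ignore, Ignore): payoffs 13, 7, 12 → best response Decoy.
Attacker against (Decoy, Harden): payoffs 2, 17 → best response Ignore.
Attacker against (Decoy, Ignore): payoffs 6, 16 → best response Ignore.
Attacker against (Harden, Harden): payoffs 11, 17 → best response Ignore.
Attacker against (Harden, Ignore): payoffs 5, 13 → best response Ignore.
Attacker against (Ignore, Harden): payoffs 6, 3 → best response Harden.
Attacker against (Ignore, Ignore): payoffs 16, 13 → best response Harden.
Auditor against (Decoy, Harden): payoffs 3, 18 → best response Ignore.
Auditor against (Decoy, Ignore): payoffs 9, 13 → best response Ignore.
Auditor against (Harden, Harden): payoffs 10, 3 → best response Harden.
Auditor against (Harden, Ignore): payoffs 2, 20 → best response Ignore.
Auditor against (Ignore, Harden): payoffs 20, 13 → best response Harden.
Auditor against (Ignore, Ignore): payoffs 13, 9 → best response Harden.
Mutual best responses: (Decoy, Ignore, Ignore); (Ignore, Harden, Harden).

The pure Nash equilibria are (Decoy, Ignore, Ignore), (Ignore, Harden, Harden).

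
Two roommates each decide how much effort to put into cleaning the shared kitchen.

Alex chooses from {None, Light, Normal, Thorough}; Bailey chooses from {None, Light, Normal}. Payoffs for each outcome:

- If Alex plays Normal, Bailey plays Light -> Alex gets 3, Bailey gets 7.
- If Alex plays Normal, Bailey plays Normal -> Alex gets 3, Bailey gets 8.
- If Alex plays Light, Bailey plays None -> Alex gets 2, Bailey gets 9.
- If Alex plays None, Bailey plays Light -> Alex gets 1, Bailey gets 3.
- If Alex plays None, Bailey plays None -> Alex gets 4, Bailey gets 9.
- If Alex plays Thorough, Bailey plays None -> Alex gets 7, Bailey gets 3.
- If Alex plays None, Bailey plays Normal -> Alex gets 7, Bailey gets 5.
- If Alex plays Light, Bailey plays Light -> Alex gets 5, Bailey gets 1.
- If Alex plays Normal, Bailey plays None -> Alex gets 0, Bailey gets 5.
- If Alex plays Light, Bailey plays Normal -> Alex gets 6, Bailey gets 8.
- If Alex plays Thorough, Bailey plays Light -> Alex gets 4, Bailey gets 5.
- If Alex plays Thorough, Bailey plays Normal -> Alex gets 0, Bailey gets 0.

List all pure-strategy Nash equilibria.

No pure-strategy Nash equilibrium.

Alex against None: payoffs 4, 2, 0, 7 → best response Thorough.
Alex against Light: payoffs 1, 5, 3, 4 → best response Light.
Alex against Normal: payoffs 7, 6, 3, 0 → best response None.
Bailey against None: payoffs 9, 3, 5 → best response None.
Bailey against Light: payoffs 9, 1, 8 → best response None.
Bailey against Normal: payoffs 5, 7, 8 → best response Normal.
Bailey against Thorough: payoffs 3, 5, 0 → best response Light.
No profile is a mutual best response for all players.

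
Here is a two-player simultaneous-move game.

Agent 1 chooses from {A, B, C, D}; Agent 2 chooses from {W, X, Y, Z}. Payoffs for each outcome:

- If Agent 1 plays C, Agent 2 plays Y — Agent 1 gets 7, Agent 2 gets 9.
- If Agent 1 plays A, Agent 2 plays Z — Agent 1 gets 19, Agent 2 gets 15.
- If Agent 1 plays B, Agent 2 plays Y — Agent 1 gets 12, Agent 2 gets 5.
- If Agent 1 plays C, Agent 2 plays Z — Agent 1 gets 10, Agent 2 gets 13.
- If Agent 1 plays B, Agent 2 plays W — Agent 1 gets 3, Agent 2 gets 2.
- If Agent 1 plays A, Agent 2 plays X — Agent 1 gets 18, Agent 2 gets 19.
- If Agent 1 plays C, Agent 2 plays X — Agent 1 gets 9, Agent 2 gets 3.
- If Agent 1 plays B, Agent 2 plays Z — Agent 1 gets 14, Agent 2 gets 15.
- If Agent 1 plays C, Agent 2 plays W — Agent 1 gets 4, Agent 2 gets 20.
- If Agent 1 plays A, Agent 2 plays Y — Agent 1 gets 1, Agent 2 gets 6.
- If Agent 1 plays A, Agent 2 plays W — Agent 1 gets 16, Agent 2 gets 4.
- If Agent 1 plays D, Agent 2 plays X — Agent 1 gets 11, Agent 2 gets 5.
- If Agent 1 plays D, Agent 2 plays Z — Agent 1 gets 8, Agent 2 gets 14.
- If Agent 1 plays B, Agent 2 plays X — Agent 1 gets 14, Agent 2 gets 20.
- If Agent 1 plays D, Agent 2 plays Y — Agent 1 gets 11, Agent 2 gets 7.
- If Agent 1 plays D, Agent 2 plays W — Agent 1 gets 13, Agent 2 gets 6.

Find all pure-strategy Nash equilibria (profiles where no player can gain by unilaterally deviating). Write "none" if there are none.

(A, W): Agent 2 can switch to X (4 → 19). Not NE.
(A, X): Agent 1 gets 18, best alternative 14; Agent 2 gets 19, best alternative 15. No profitable deviation — NE.
(A, Y): Agent 1 can switch to B (1 → 12). Not NE.
(A, Z): Agent 2 can switch to X (15 → 19). Not NE.
(B, W): Agent 1 can switch to A (3 → 16). Not NE.
(B, X): Agent 1 can switch to A (14 → 18). Not NE.
(B, Y): Agent 2 can switch to X (5 → 20). Not NE.
(B, Z): Agent 1 can switch to A (14 → 19). Not NE.
(C, W): Agent 1 can switch to A (4 → 16). Not NE.
(C, X): Agent 1 can switch to A (9 → 18). Not NE.
(C, Y): Agent 1 can switch to B (7 → 12). Not NE.
(C, Z): Agent 1 can switch to A (10 → 19). Not NE.
(D, W): Agent 1 can switch to A (13 → 16). Not NE.
(The remaining 3 profiles each have a profitable deviation by the same check.)

The unique pure-strategy Nash equilibrium is (A, X).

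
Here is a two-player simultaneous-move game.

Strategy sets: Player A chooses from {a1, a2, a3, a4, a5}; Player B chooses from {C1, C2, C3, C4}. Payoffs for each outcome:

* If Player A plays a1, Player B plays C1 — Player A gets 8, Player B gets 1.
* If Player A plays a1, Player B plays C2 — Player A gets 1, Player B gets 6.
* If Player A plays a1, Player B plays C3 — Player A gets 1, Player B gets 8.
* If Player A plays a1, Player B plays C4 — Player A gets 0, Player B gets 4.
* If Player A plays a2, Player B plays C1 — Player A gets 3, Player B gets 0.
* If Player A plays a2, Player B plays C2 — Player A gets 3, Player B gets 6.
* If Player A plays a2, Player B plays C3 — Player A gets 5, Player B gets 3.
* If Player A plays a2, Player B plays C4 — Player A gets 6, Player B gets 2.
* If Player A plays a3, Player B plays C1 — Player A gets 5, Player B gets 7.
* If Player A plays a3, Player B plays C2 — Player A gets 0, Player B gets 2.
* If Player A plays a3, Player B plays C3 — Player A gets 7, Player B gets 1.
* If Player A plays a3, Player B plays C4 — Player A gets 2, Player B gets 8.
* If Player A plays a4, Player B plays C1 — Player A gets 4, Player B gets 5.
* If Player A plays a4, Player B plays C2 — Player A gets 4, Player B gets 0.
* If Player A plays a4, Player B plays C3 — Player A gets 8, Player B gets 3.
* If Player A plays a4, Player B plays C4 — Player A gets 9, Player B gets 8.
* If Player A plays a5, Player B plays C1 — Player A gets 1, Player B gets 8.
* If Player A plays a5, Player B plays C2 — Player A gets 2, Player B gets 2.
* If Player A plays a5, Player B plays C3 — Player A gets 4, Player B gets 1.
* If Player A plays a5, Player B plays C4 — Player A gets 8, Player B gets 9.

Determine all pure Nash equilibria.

The unique pure-strategy Nash equilibrium is (a4, C4).

Player A against C1: payoffs 8, 3, 5, 4, 1 → best response a1.
Player A against C2: payoffs 1, 3, 0, 4, 2 → best response a4.
Player A against C3: payoffs 1, 5, 7, 8, 4 → best response a4.
Player A against C4: payoffs 0, 6, 2, 9, 8 → best response a4.
Player B against a1: payoffs 1, 6, 8, 4 → best response C3.
Player B against a2: payoffs 0, 6, 3, 2 → best response C2.
Player B against a3: payoffs 7, 2, 1, 8 → best response C4.
Player B against a4: payoffs 5, 0, 3, 8 → best response C4.
Player B against a5: payoffs 8, 2, 1, 9 → best response C4.
Mutual best responses: (a4, C4).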